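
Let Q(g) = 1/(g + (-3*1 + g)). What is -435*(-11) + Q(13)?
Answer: 110056/23 ≈ 4785.0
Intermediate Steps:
Q(g) = 1/(-3 + 2*g) (Q(g) = 1/(g + (-3 + g)) = 1/(-3 + 2*g))
-435*(-11) + Q(13) = -435*(-11) + 1/(-3 + 2*13) = -145*(-33) + 1/(-3 + 26) = 4785 + 1/23 = 110056/23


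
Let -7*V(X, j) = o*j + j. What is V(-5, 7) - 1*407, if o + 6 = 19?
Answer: -421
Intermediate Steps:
o = 13 (o = -6 + 19 = 13)
V(X, j) = -2*j (V(X, j) = -(13*j + j)/7 = -2*j)
V(-5, 7) - 1*407 = -2*7 - 1*407 = -14 - 407 = -421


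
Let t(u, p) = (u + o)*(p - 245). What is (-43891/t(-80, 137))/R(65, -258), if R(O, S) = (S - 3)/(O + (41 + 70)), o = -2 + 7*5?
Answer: 1931204/331209 ≈ 5.8308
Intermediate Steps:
o = 33 (o = -2 + 35 = 33)
t(u, p) = (-245 + p)*(33 + u) (t(u, p) = (u + 33)*(p - 245) = (33 + u)*(-245 + p) = (-245 + p)*(33 + u))
R(O, S) = (-3 + S)/(111 + O) (R(O, S) = (-3 + S)/(O + 111) = (-3 + S)/(111 + O))
(-43891/t(-80, 137))/R(65, -258) = (-43891/(-8085 - 245*(-80) + 33*137 + 137*(-80)))/(((-3 - 258)/(111 + 65))) = (-43891/(-8085 + 19600 + 4521 - 10960))/((-261/176)) = (-43891/5076)/(((1/176)*(-261))) = (-43891*1/5076)/(-261/176) = -43891/5076*(-176/261) = 1931204/331209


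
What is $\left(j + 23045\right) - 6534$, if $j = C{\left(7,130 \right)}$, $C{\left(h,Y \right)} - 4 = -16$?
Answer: $16499$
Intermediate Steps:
$C{\left(h,Y \right)} = -12$ ($C{\left(h,Y \right)} = 4 - 16 = -12$)
$j = -12$
$\left(j + 23045\right) - 6534 = \left(-12 + 23045\right) - 6534 = 23033 - 6534 = 16499$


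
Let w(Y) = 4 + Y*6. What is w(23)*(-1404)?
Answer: -199368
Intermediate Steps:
w(Y) = 4 + 6*Y
w(23)*(-1404) = (4 + 6*23)*(-1404) = (4 + 138)*(-1404) = 142*(-1404) = -199368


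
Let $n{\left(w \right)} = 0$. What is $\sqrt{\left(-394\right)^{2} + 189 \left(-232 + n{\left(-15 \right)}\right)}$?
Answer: $2 \sqrt{27847} \approx 333.75$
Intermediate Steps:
$\sqrt{\left(-394\right)^{2} + 189 \left(-232 + n{\left(-15 \right)}\right)} = \sqrt{\left(-394\right)^{2} + 189 \left(-232 + 0\right)} = \sqrt{155236 + 189 \left(-232\right)} = \sqrt{155236 - 43848} = \sqrt{111388} = 2 \sqrt{27847}$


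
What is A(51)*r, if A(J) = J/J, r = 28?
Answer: 28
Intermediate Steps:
A(J) = 1
A(51)*r = 1*28 = 28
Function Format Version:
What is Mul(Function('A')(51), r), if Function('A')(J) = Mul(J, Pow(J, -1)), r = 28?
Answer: 28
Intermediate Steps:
Function('A')(J) = 1
Mul(Function('A')(51), r) = Mul(1, 28) = 28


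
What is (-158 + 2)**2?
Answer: 24336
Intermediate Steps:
(-158 + 2)**2 = (-156)**2 = 24336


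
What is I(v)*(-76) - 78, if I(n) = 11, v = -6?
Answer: -914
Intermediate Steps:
I(v)*(-76) - 78 = 11*(-76) - 78 = -836 - 78 = -914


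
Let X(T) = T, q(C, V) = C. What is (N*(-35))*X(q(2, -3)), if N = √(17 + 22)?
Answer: -70*√39 ≈ -437.15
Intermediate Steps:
N = √39 ≈ 6.2450
(N*(-35))*X(q(2, -3)) = (√39*(-35))*2 = -35*√39*2 = -70*√39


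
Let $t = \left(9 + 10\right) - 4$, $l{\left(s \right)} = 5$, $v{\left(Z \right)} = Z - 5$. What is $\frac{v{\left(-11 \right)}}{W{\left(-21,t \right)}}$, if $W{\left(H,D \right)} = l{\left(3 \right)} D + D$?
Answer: $- \frac{8}{45} \approx -0.17778$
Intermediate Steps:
$v{\left(Z \right)} = -5 + Z$ ($v{\left(Z \right)} = Z - 5 = -5 + Z$)
$t = 15$ ($t = 19 - 4 = 15$)
$W{\left(H,D \right)} = 6 D$ ($W{\left(H,D \right)} = 5 D + D = 6 D$)
$\frac{v{\left(-11 \right)}}{W{\left(-21,t \right)}} = \frac{-5 - 11}{6 \cdot 15} = - \frac{16}{90} = \left(-16\right) \frac{1}{90} = - \frac{8}{45}$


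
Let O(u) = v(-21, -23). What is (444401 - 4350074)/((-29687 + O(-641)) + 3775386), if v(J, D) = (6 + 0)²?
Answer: -3905673/3745735 ≈ -1.0427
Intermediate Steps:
v(J, D) = 36 (v(J, D) = 6² = 36)
O(u) = 36
(444401 - 4350074)/((-29687 + O(-641)) + 3775386) = (444401 - 4350074)/((-29687 + 36) + 3775386) = -3905673/(-29651 + 3775386) = -3905673/3745735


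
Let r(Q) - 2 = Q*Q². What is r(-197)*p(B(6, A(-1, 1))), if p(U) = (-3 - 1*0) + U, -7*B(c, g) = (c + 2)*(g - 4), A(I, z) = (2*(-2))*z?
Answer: -328750953/7 ≈ -4.6964e+7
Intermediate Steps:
r(Q) = 2 + Q³ (r(Q) = 2 + Q*Q² = 2 + Q³)
A(I, z) = -4*z
B(c, g) = -(-4 + g)*(2 + c)/7 (B(c, g) = -(c + 2)*(g - 4)/7 = -(2 + c)*(-4 + g)/7 = -(-4 + g)*(2 + c)/7)
p(U) = -3 + U (p(U) = (-3 + 0) + U = -3 + U)
r(-197)*p(B(6, A(-1, 1))) = (2 + (-197)³)*(-3 + (8/7 - (-8)/7 + (4/7)*6 - ⅐*6*(-4*1))) = (2 - 7645373)*(-3 + (8/7 - 2/7*(-4) + 24/7 - ⅐*6*(-4))) = -7645371*(-3 + (8/7 + 8/7 + 24/7 + 24/7)) = -7645371*(-3 + 64/7) = -7645371*43/7 = -328750953/7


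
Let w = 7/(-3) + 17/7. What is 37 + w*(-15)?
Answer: 249/7 ≈ 35.571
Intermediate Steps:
w = 2/21 (w = 7*(-⅓) + 17*(⅐) = -7/3 + 17/7 = 2/21 ≈ 0.095238)
37 + w*(-15) = 37 + (2/21)*(-15) = 37 - 10/7 = 249/7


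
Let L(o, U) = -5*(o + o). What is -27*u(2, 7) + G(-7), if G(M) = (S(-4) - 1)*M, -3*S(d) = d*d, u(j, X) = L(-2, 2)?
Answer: -1487/3 ≈ -495.67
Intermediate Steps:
L(o, U) = -10*o
u(j, X) = 20 (u(j, X) = -10*(-2) = 20)
S(d) = -d**2/3 (S(d) = -d*d/3 = -d**2/3)
G(M) = -19*M/3 (G(M) = (-1/3*(-4)**2 - 1)*M = (-1/3*16 - 1)*M = (-16/3 - 1)*M = -19*M/3)
-27*u(2, 7) + G(-7) = -27*20 - 19/3*(-7) = -540 + 133/3 = -1487/3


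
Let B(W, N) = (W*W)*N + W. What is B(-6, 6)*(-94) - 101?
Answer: -19841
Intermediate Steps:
B(W, N) = W + N*W² (B(W, N) = W²*N + W = N*W² + W = W + N*W²)
B(-6, 6)*(-94) - 101 = -6*(1 + 6*(-6))*(-94) - 101 = -6*(1 - 36)*(-94) - 101 = -6*(-35)*(-94) - 101 = 210*(-94) - 101 = -19740 - 101 = -19841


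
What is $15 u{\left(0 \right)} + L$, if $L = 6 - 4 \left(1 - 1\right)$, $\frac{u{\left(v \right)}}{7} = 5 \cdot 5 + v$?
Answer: $2631$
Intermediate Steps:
$u{\left(v \right)} = 175 + 7 v$ ($u{\left(v \right)} = 7 \left(5 \cdot 5 + v\right) = 7 \left(25 + v\right) = 175 + 7 v$)
$L = 6$ ($L = 6 - 4 \left(1 - 1\right) = 6 - 0 = 6 + 0 = 6$)
$15 u{\left(0 \right)} + L = 15 \left(175 + 7 \cdot 0\right) + 6 = 15 \left(175 + 0\right) + 6 = 15 \cdot 175 + 6 = 2625 + 6 = 2631$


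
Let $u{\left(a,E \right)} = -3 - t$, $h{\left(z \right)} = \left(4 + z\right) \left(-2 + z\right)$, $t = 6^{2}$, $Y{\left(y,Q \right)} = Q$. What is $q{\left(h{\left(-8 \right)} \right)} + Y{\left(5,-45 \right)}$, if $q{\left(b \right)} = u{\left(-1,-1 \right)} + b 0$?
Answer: $-84$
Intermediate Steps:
$t = 36$
$h{\left(z \right)} = \left(-2 + z\right) \left(4 + z\right)$
$u{\left(a,E \right)} = -39$ ($u{\left(a,E \right)} = -3 - 36 = -39$)
$q{\left(b \right)} = -39$ ($q{\left(b \right)} = -39 + b 0 = -39 + 0 = -39$)
$q{\left(h{\left(-8 \right)} \right)} + Y{\left(5,-45 \right)} = -39 - 45 = -84$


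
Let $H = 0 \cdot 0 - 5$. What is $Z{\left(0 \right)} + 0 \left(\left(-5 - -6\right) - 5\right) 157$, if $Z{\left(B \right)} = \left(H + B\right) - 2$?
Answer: $-7$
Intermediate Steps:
$H = -5$ ($H = 0 - 5 = -5$)
$Z{\left(B \right)} = -7 + B$ ($Z{\left(B \right)} = \left(-5 + B\right) - 2 = -7 + B$)
$Z{\left(0 \right)} + 0 \left(\left(-5 - -6\right) - 5\right) 157 = \left(-7 + 0\right) + 0 \left(\left(-5 - -6\right) - 5\right) 157 = -7 + 0 \left(\left(-5 + 6\right) - 5\right) 157 = -7 + 0 \left(1 - 5\right) 157 = -7 + 0 \left(-4\right) 157 = -7 + 0 \cdot 157 = -7 + 0 = -7$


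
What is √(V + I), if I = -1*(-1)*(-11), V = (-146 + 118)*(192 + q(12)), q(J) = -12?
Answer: I*√5051 ≈ 71.07*I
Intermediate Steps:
V = -5040 (V = (-146 + 118)*(192 - 12) = -28*180 = -5040)
I = -11 (I = 1*(-11) = -11)
√(V + I) = √(-5040 - 11) = √(-5051) = I*√5051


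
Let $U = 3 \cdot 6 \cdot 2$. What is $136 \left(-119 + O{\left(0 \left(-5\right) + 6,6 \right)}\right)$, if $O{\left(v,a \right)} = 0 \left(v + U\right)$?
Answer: $-16184$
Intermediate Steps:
$U = 36$ ($U = 18 \cdot 2 = 36$)
$O{\left(v,a \right)} = 0$ ($O{\left(v,a \right)} = 0 \left(v + 36\right) = 0 \left(36 + v\right) = 0$)
$136 \left(-119 + O{\left(0 \left(-5\right) + 6,6 \right)}\right) = 136 \left(-119 + 0\right) = 136 \left(-119\right) = -16184$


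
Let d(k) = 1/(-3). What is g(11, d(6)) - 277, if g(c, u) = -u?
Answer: -830/3 ≈ -276.67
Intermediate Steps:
d(k) = -⅓
g(11, d(6)) - 277 = -1*(-⅓) - 277 = ⅓ - 277 = -830/3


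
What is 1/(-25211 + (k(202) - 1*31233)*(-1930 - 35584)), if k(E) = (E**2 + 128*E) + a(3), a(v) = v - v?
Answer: -1/1329033689 ≈ -7.5243e-10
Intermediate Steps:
a(v) = 0
k(E) = E**2 + 128*E (k(E) = (E**2 + 128*E) + 0 = E**2 + 128*E)
1/(-25211 + (k(202) - 1*31233)*(-1930 - 35584)) = 1/(-25211 + (202*(128 + 202) - 1*31233)*(-1930 - 35584)) = 1/(-25211 + (202*330 - 31233)*(-37514)) = 1/(-25211 + (66660 - 31233)*(-37514)) = 1/(-25211 + 35427*(-37514)) = 1/(-25211 - 1329008478) = 1/(-1329033689) = -1/1329033689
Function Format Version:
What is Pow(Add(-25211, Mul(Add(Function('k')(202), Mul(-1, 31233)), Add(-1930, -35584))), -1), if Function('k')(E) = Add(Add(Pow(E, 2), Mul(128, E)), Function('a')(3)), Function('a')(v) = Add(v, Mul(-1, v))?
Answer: Rational(-1, 1329033689) ≈ -7.5243e-10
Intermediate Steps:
Function('a')(v) = 0
Function('k')(E) = Add(Pow(E, 2), Mul(128, E)) (Function('k')(E) = Add(Add(Pow(E, 2), Mul(128, E)), 0) = Add(Pow(E, 2), Mul(128, E)))
Pow(Add(-25211, Mul(Add(Function('k')(202), Mul(-1, 31233)), Add(-1930, -35584))), -1) = Pow(Add(-25211, Mul(Add(Mul(202, Add(128, 202)), Mul(-1, 31233)), Add(-1930, -35584))), -1) = Pow(Add(-25211, Mul(Add(Mul(202, 330), -31233), -37514)), -1) = Pow(Add(-25211, Mul(Add(66660, -31233), -37514)), -1) = Pow(Add(-25211, Mul(35427, -37514)), -1) = Pow(Add(-25211, -1329008478), -1) = Pow(-1329033689, -1) = Rational(-1, 1329033689)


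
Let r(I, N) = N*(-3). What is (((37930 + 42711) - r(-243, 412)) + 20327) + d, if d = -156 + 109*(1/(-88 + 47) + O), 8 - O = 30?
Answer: 4085541/41 ≈ 99647.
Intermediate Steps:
O = -22 (O = 8 - 1*30 = 8 - 30 = -22)
r(I, N) = -3*N
d = -104823/41 (d = -156 + 109*(1/(-88 + 47) - 22) = -156 + 109*(1/(-41) - 22) = -156 + 109*(-1/41 - 22) = -156 + 109*(-903/41) = -156 - 98427/41 = -104823/41 ≈ -2556.7)
(((37930 + 42711) - r(-243, 412)) + 20327) + d = (((37930 + 42711) - (-3)*412) + 20327) - 104823/41 = ((80641 - 1*(-1236)) + 20327) - 104823/41 = ((80641 + 1236) + 20327) - 104823/41 = (81877 + 20327) - 104823/41 = 102204 - 104823/41 = 4085541/41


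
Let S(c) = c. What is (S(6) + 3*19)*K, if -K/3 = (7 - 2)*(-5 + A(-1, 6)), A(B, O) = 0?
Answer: 4725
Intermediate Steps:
K = 75 (K = -3*(7 - 2)*(-5 + 0) = -15*(-5) = -3*(-25) = 75)
(S(6) + 3*19)*K = (6 + 3*19)*75 = (6 + 57)*75 = 63*75 = 4725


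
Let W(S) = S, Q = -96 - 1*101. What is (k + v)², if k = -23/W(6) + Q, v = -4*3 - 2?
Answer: 1661521/36 ≈ 46153.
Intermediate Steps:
Q = -197 (Q = -96 - 101 = -197)
v = -14 (v = -12 - 2 = -14)
k = -1205/6 (k = -23/6 - 197 = -1205/6 ≈ -200.83)
(k + v)² = (-1205/6 - 14)² = (-1289/6)² = 1661521/36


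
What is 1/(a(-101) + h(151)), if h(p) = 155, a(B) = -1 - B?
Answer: 1/255 ≈ 0.0039216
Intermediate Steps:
1/(a(-101) + h(151)) = 1/((-1 - 1*(-101)) + 155) = 1/((-1 + 101) + 155) = 1/(100 + 155) = 1/255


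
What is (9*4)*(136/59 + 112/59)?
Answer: 8928/59 ≈ 151.32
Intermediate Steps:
(9*4)*(136/59 + 112/59) = 36*(136*(1/59) + 112*(1/59)) = 36*(136/59 + 112/59) = 36*(248/59) = 8928/59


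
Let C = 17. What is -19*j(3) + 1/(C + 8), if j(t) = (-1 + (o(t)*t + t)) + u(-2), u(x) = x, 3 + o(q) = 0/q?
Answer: 4276/25 ≈ 171.04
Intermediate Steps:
o(q) = -3 (o(q) = -3 + 0/q = -3 + 0 = -3)
j(t) = -3 - 2*t (j(t) = (-1 + (-3*t + t)) - 2 = (-1 - 2*t) - 2 = -3 - 2*t)
-19*j(3) + 1/(C + 8) = -19*(-3 - 2*3) + 1/(17 + 8) = -19*(-3 - 6) + 1/25 = -19*(-9) + 1/25 = 171 + 1/25 = 4276/25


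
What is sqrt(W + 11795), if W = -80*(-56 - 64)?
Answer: sqrt(21395) ≈ 146.27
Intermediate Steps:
W = 9600 (W = -80*(-120) = 9600)
sqrt(W + 11795) = sqrt(9600 + 11795) = sqrt(21395)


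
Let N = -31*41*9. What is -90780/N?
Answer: 30260/3813 ≈ 7.9360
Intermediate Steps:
N = -11439 (N = -1271*9 = -11439)
-90780/N = -90780/(-11439) = -90780*(-1/11439) = 30260/3813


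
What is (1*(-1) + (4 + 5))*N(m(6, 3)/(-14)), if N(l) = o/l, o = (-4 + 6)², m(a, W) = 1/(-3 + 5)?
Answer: -896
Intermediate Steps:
m(a, W) = ½ (m(a, W) = 1/2 = ½)
o = 4 (o = 2² = 4)
N(l) = 4/l
(1*(-1) + (4 + 5))*N(m(6, 3)/(-14)) = (1*(-1) + (4 + 5))*(4/(((½)/(-14)))) = (-1 + 9)*(4/(((½)*(-1/14)))) = 8*(4/(-1/28)) = 8*(4*(-28)) = 8*(-112) = -896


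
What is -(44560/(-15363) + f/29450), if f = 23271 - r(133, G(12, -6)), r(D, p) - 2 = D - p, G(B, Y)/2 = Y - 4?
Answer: 478580446/226220175 ≈ 2.1156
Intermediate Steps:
G(B, Y) = -8 + 2*Y (G(B, Y) = 2*(Y - 4) = 2*(-4 + Y) = -8 + 2*Y)
r(D, p) = 2 + D - p (r(D, p) = 2 + (D - p) = 2 + D - p)
f = 23116 (f = 23271 - (2 + 133 - (-8 + 2*(-6))) = 23271 - (2 + 133 - (-8 - 12)) = 23271 - (2 + 133 - 1*(-20)) = 23271 - (2 + 133 + 20) = 23271 - 1*155 = 23271 - 155 = 23116)
-(44560/(-15363) + f/29450) = -(44560/(-15363) + 23116/29450) = -(44560*(-1/15363) + 23116*(1/29450)) = -(-44560/15363 + 11558/14725) = -1*(-478580446/226220175) = 478580446/226220175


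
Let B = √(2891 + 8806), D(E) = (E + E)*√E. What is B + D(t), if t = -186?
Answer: √11697 - 372*I*√186 ≈ 108.15 - 5073.4*I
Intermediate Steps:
D(E) = 2*E^(3/2) (D(E) = (2*E)*√E = 2*E^(3/2))
B = √11697 ≈ 108.15
B + D(t) = √11697 + 2*(-186)^(3/2) = √11697 + 2*(-186*I*√186) = √11697 - 372*I*√186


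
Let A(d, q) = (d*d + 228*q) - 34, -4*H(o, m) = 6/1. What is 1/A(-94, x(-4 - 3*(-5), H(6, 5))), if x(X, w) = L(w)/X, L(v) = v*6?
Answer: 11/94770 ≈ 0.00011607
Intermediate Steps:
H(o, m) = -3/2 (H(o, m) = -3/(2*1) = -3/2)
L(v) = 6*v
x(X, w) = 6*w/X (x(X, w) = (6*w)/X = 6*w/X)
A(d, q) = -34 + d**2 + 228*q (A(d, q) = (d**2 + 228*q) - 34 = -34 + d**2 + 228*q)
1/A(-94, x(-4 - 3*(-5), H(6, 5))) = 1/(-34 + (-94)**2 + 228*(6*(-3/2)/(-4 - 3*(-5)))) = 1/(-34 + 8836 + 228*(6*(-3/2)/(-4 + 15))) = 1/(-34 + 8836 + 228*(6*(-3/2)/11)) = 1/(-34 + 8836 + 228*(6*(-3/2)*(1/11))) = 1/(-34 + 8836 + 228*(-9/11)) = 1/(-34 + 8836 - 2052/11) = 1/(94770/11) = 11/94770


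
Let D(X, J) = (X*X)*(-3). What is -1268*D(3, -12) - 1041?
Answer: 33195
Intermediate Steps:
D(X, J) = -3*X² (D(X, J) = X²*(-3) = -3*X²)
-1268*D(3, -12) - 1041 = -(-3804)*3² - 1041 = -(-3804)*9 - 1041 = -1268*(-27) - 1041 = 34236 - 1041 = 33195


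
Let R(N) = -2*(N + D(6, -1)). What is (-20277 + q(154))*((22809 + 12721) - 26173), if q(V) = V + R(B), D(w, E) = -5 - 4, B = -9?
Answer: -187954059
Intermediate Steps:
D(w, E) = -9
R(N) = 18 - 2*N (R(N) = -2*(N - 9) = -2*(-9 + N) = 18 - 2*N)
q(V) = 36 + V (q(V) = V + (18 - 2*(-9)) = V + (18 + 18) = V + 36 = 36 + V)
(-20277 + q(154))*((22809 + 12721) - 26173) = (-20277 + (36 + 154))*((22809 + 12721) - 26173) = (-20277 + 190)*(35530 - 26173) = -20087*9357 = -187954059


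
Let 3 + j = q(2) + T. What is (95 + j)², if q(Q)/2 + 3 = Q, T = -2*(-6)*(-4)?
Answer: 1764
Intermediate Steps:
T = -48 (T = 12*(-4) = -48)
q(Q) = -6 + 2*Q
j = -53 (j = -3 + ((-6 + 2*2) - 48) = -3 + ((-6 + 4) - 48) = -3 + (-2 - 48) = -3 - 50 = -53)
(95 + j)² = (95 - 53)² = 42² = 1764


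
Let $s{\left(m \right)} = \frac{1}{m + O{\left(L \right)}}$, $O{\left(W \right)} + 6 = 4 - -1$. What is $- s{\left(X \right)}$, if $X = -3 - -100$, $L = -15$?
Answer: $- \frac{1}{96} \approx -0.010417$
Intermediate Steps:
$O{\left(W \right)} = -1$ ($O{\left(W \right)} = -6 + \left(4 - -1\right) = -6 + \left(4 + 1\right) = -6 + 5 = -1$)
$X = 97$ ($X = -3 + 100 = 97$)
$s{\left(m \right)} = \frac{1}{-1 + m}$ ($s{\left(m \right)} = \frac{1}{m - 1} = \frac{1}{-1 + m}$)
$- s{\left(X \right)} = - \frac{1}{-1 + 97} = - \frac{1}{96}$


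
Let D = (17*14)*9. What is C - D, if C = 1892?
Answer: -250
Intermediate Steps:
D = 2142 (D = 238*9 = 2142)
C - D = 1892 - 1*2142 = 1892 - 2142 = -250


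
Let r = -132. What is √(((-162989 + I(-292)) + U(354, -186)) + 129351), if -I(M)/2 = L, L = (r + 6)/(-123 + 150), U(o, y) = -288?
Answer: 5*I*√12210/3 ≈ 184.16*I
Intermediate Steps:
L = -14/3 (L = (-132 + 6)/(-123 + 150) = -126/27 = -126*1/27 = -14/3 ≈ -4.6667)
I(M) = 28/3 (I(M) = -2*(-14/3) = 28/3)
√(((-162989 + I(-292)) + U(354, -186)) + 129351) = √(((-162989 + 28/3) - 288) + 129351) = √((-488939/3 - 288) + 129351) = √(-489803/3 + 129351) = √(-101750/3) = 5*I*√12210/3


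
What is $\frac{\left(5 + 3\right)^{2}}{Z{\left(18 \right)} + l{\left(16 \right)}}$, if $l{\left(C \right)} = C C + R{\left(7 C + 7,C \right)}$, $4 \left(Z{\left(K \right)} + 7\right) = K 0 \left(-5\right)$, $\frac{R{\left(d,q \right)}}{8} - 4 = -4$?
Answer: $\frac{64}{249} \approx 0.25703$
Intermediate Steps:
$R{\left(d,q \right)} = 0$ ($R{\left(d,q \right)} = 32 + 8 \left(-4\right) = 32 - 32 = 0$)
$Z{\left(K \right)} = -7$ ($Z{\left(K \right)} = -7 + \frac{K 0 \left(-5\right)}{4} = -7 + \frac{0 \left(-5\right)}{4} = -7 + \frac{1}{4} \cdot 0 = -7 + 0 = -7$)
$l{\left(C \right)} = C^{2}$ ($l{\left(C \right)} = C C + 0 = C^{2} + 0 = C^{2}$)
$\frac{\left(5 + 3\right)^{2}}{Z{\left(18 \right)} + l{\left(16 \right)}} = \frac{\left(5 + 3\right)^{2}}{-7 + 16^{2}} = \frac{8^{2}}{-7 + 256} = \frac{64}{249}$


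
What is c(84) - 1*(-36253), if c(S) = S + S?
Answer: 36421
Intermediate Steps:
c(S) = 2*S
c(84) - 1*(-36253) = 2*84 - 1*(-36253) = 168 + 36253 = 36421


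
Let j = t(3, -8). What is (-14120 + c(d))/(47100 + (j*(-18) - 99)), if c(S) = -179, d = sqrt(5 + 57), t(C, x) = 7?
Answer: -14299/46875 ≈ -0.30505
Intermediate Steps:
j = 7
d = sqrt(62) ≈ 7.8740
(-14120 + c(d))/(47100 + (j*(-18) - 99)) = (-14120 - 179)/(47100 + (7*(-18) - 99)) = -14299/(47100 + (-126 - 99)) = -14299/(47100 - 225) = -14299/46875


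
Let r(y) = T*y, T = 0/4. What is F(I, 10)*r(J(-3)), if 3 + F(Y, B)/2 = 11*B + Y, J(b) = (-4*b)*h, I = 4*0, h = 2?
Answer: 0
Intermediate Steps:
I = 0
J(b) = -8*b (J(b) = -4*b*2 = -8*b)
F(Y, B) = -6 + 2*Y + 22*B (F(Y, B) = -6 + 2*(11*B + Y) = -6 + 2*(Y + 11*B) = -6 + (2*Y + 22*B) = -6 + 2*Y + 22*B)
T = 0 (T = 0*(¼) = 0)
r(y) = 0 (r(y) = 0*y = 0)
F(I, 10)*r(J(-3)) = (-6 + 2*0 + 22*10)*0 = (-6 + 0 + 220)*0 = 214*0 = 0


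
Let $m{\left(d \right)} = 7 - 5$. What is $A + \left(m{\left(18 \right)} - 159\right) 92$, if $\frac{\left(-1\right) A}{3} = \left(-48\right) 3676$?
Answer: $514900$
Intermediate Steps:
$A = 529344$ ($A = - 3 \left(\left(-48\right) 3676\right) = \left(-3\right) \left(-176448\right) = 529344$)
$m{\left(d \right)} = 2$
$A + \left(m{\left(18 \right)} - 159\right) 92 = 529344 + \left(2 - 159\right) 92 = 529344 - 14444 = 514900$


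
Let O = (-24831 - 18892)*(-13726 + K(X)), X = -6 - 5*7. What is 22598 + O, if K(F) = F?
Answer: 601957139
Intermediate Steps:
X = -41 (X = -6 - 35 = -41)
O = 601934541 (O = (-24831 - 18892)*(-13726 - 41) = -43723*(-13767) = 601934541)
22598 + O = 22598 + 601934541 = 601957139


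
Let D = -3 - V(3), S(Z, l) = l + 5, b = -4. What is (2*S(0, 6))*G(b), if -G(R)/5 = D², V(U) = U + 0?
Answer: -3960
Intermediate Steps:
V(U) = U
S(Z, l) = 5 + l
D = -6 (D = -3 - 1*3 = -3 - 3 = -6)
G(R) = -180 (G(R) = -5*(-6)² = -5*36 = -180)
(2*S(0, 6))*G(b) = (2*(5 + 6))*(-180) = (2*11)*(-180) = 22*(-180) = -3960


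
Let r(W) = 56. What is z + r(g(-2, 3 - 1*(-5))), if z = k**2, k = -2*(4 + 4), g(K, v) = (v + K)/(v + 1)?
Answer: 312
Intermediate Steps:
g(K, v) = (K + v)/(1 + v)
k = -16 (k = -2*8 = -16)
z = 256 (z = (-16)**2 = 256)
z + r(g(-2, 3 - 1*(-5))) = 256 + 56 = 312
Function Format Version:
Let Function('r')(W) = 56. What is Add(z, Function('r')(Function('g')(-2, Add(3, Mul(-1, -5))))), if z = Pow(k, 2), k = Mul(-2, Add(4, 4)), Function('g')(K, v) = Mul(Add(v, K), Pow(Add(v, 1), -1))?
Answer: 312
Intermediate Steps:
Function('g')(K, v) = Mul(Pow(Add(1, v), -1), Add(K, v)) (Function('g')(K, v) = Mul(Add(K, v), Pow(Add(1, v), -1)) = Mul(Pow(Add(1, v), -1), Add(K, v)))
k = -16 (k = Mul(-2, 8) = -16)
z = 256 (z = Pow(-16, 2) = 256)
Add(z, Function('r')(Function('g')(-2, Add(3, Mul(-1, -5))))) = Add(256, 56) = 312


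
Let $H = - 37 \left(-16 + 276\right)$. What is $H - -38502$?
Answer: $28882$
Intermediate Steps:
$H = -9620$ ($H = \left(-37\right) 260 = -9620$)
$H - -38502 = -9620 - -38502 = -9620 + 38502 = 28882$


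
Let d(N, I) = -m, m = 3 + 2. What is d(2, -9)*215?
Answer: -1075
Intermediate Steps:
m = 5
d(N, I) = -5 (d(N, I) = -1*5 = -5)
d(2, -9)*215 = -5*215 = -1075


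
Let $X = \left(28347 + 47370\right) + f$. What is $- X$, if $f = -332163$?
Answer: $256446$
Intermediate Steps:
$X = -256446$ ($X = \left(28347 + 47370\right) - 332163 = 75717 - 332163 = -256446$)
$- X = \left(-1\right) \left(-256446\right) = 256446$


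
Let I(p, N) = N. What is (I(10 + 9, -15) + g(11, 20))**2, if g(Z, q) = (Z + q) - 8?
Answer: 64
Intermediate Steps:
g(Z, q) = -8 + Z + q
(I(10 + 9, -15) + g(11, 20))**2 = (-15 + (-8 + 11 + 20))**2 = (-15 + 23)**2 = 8**2 = 64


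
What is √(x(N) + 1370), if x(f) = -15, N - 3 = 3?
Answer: √1355 ≈ 36.810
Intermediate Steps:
N = 6 (N = 3 + 3 = 6)
√(x(N) + 1370) = √(-15 + 1370) = √1355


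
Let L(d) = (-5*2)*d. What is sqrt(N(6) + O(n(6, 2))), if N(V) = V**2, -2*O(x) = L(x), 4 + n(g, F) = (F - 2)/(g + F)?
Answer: 4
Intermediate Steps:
L(d) = -10*d
n(g, F) = -4 + (-2 + F)/(F + g) (n(g, F) = -4 + (F - 2)/(g + F) = -4 + (-2 + F)/(F + g))
O(x) = 5*x (O(x) = -(-5)*x = 5*x)
sqrt(N(6) + O(n(6, 2))) = sqrt(6**2 + 5*((-2 - 4*6 - 3*2)/(2 + 6))) = sqrt(36 + 5*((-2 - 24 - 6)/8)) = sqrt(36 + 5*((1/8)*(-32))) = sqrt(36 + 5*(-4)) = sqrt(36 - 20) = sqrt(16) = 4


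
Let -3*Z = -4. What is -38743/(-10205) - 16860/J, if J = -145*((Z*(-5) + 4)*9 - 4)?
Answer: -737986/2071615 ≈ -0.35624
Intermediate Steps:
Z = 4/3 (Z = -⅓*(-4) = 4/3 ≈ 1.3333)
J = 4060 (J = -145*(((4/3)*(-5) + 4)*9 - 4) = -145*((-20/3 + 4)*9 - 4) = -145*(-8/3*9 - 4) = -145*(-24 - 4) = -145*(-28) = 4060)
-38743/(-10205) - 16860/J = -38743/(-10205) - 16860/4060 = -38743*(-1/10205) - 16860*1/4060 = 38743/10205 - 843/203 = -737986/2071615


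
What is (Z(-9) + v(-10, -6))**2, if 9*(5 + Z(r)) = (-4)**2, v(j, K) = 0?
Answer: 841/81 ≈ 10.383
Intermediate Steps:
Z(r) = -29/9 (Z(r) = -5 + (1/9)*(-4)**2 = -5 + (1/9)*16 = -5 + 16/9 = -29/9)
(Z(-9) + v(-10, -6))**2 = (-29/9 + 0)**2 = (-29/9)**2 = 841/81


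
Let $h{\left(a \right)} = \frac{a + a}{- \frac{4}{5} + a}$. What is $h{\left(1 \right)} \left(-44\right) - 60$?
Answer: $-500$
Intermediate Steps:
$h{\left(a \right)} = \frac{2 a}{- \frac{4}{5} + a}$ ($h{\left(a \right)} = \frac{2 a}{\left(-4\right) \frac{1}{5} + a} = \frac{2 a}{- \frac{4}{5} + a}$)
$h{\left(1 \right)} \left(-44\right) - 60 = 10 \cdot 1 \frac{1}{-4 + 5 \cdot 1} \left(-44\right) - 60 = 10 \cdot 1 \frac{1}{-4 + 5} \left(-44\right) - 60 = 10 \cdot 1 \cdot 1^{-1} \left(-44\right) - 60 = 10 \cdot 1 \cdot 1 \left(-44\right) - 60 = 10 \left(-44\right) - 60 = -440 - 60 = -500$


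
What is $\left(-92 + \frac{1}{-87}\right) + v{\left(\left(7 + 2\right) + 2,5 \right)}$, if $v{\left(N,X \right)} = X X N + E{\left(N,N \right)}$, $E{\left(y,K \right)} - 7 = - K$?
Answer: $\frac{15572}{87} \approx 178.99$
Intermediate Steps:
$E{\left(y,K \right)} = 7 - K$
$v{\left(N,X \right)} = 7 - N + N X^{2}$ ($v{\left(N,X \right)} = X X N - \left(-7 + N\right) = X^{2} N - \left(-7 + N\right) = N X^{2} - \left(-7 + N\right) = 7 - N + N X^{2}$)
$\left(-92 + \frac{1}{-87}\right) + v{\left(\left(7 + 2\right) + 2,5 \right)} = \left(-92 + \frac{1}{-87}\right) + \left(7 - \left(\left(7 + 2\right) + 2\right) + \left(\left(7 + 2\right) + 2\right) 5^{2}\right) = \left(-92 - \frac{1}{87}\right) + \left(7 - \left(9 + 2\right) + \left(9 + 2\right) 25\right) = - \frac{8005}{87} + \left(7 - 11 + 11 \cdot 25\right) = - \frac{8005}{87} + \left(7 - 11 + 275\right) = - \frac{8005}{87} + 271 = \frac{15572}{87}$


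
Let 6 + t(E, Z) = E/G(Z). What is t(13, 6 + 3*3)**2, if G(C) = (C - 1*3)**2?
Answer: 724201/20736 ≈ 34.925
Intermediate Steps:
G(C) = (-3 + C)**2 (G(C) = (C - 3)**2 = (-3 + C)**2)
t(E, Z) = -6 + E/(-3 + Z)**2 (t(E, Z) = -6 + E/((-3 + Z)**2) = -6 + E/(-3 + Z)**2)
t(13, 6 + 3*3)**2 = (-6 + 13/(-3 + (6 + 3*3))**2)**2 = (-6 + 13/(-3 + (6 + 9))**2)**2 = (-6 + 13/(-3 + 15)**2)**2 = (-6 + 13/12**2)**2 = (-6 + 13*(1/144))**2 = (-6 + 13/144)**2 = (-851/144)**2 = 724201/20736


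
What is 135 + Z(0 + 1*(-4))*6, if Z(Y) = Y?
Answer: 111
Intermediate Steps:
135 + Z(0 + 1*(-4))*6 = 135 + (0 + 1*(-4))*6 = 135 + (0 - 4)*6 = 135 - 4*6 = 135 - 24 = 111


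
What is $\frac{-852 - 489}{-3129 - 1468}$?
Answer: $\frac{1341}{4597} \approx 0.29171$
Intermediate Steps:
$\frac{-852 - 489}{-3129 - 1468} = - \frac{1341}{-4597} = \left(-1341\right) \left(- \frac{1}{4597}\right) = \frac{1341}{4597}$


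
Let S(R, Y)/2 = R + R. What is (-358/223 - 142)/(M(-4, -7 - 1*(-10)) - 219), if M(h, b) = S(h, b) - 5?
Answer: 4003/6690 ≈ 0.59836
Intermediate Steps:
S(R, Y) = 4*R (S(R, Y) = 2*(R + R) = 2*(2*R) = 4*R)
M(h, b) = -5 + 4*h (M(h, b) = 4*h - 5 = -5 + 4*h)
(-358/223 - 142)/(M(-4, -7 - 1*(-10)) - 219) = (-358/223 - 142)/((-5 + 4*(-4)) - 219) = (-358*1/223 - 142)/((-5 - 16) - 219) = (-358/223 - 142)/(-21 - 219) = -32024/223/(-240) = -32024/223*(-1/240) = 4003/6690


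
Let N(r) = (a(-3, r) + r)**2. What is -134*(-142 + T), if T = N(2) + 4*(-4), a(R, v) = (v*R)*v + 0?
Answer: 7772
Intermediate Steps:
a(R, v) = R*v**2 (a(R, v) = (R*v)*v + 0 = R*v**2 + 0 = R*v**2)
N(r) = (r - 3*r**2)**2 (N(r) = (-3*r**2 + r)**2 = (r - 3*r**2)**2)
T = 84 (T = 2**2*(-1 + 3*2)**2 + 4*(-4) = 4*(-1 + 6)**2 - 16 = 4*5**2 - 16 = 4*25 - 16 = 100 - 16 = 84)
-134*(-142 + T) = -134*(-142 + 84) = -134*(-58) = 7772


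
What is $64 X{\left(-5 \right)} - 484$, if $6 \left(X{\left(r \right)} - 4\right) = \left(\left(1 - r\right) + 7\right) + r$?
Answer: $- \frac{428}{3} \approx -142.67$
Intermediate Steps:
$X{\left(r \right)} = \frac{16}{3}$ ($X{\left(r \right)} = 4 + \frac{\left(\left(1 - r\right) + 7\right) + r}{6} = 4 + \frac{\left(8 - r\right) + r}{6} = 4 + \frac{1}{6} \cdot 8 = 4 + \frac{4}{3} = \frac{16}{3}$)
$64 X{\left(-5 \right)} - 484 = 64 \cdot \frac{16}{3} - 484 = \frac{1024}{3} - 484 = - \frac{428}{3}$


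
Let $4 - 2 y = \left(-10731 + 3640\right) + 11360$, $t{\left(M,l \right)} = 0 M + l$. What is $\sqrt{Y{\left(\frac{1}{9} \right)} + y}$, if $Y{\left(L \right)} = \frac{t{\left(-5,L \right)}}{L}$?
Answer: $\frac{7 i \sqrt{174}}{2} \approx 46.168 i$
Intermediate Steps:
$t{\left(M,l \right)} = l$ ($t{\left(M,l \right)} = 0 + l = l$)
$y = - \frac{4265}{2}$ ($y = 2 - \frac{\left(-10731 + 3640\right) + 11360}{2} = 2 - \frac{-7091 + 11360}{2} = 2 - \frac{4269}{2} = - \frac{4265}{2} \approx -2132.5$)
$Y{\left(L \right)} = 1$ ($Y{\left(L \right)} = \frac{L}{L} = 1$)
$\sqrt{Y{\left(\frac{1}{9} \right)} + y} = \sqrt{1 - \frac{4265}{2}} = \sqrt{- \frac{4263}{2}} = \frac{7 i \sqrt{174}}{2}$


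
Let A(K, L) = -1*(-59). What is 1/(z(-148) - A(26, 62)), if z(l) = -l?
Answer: 1/89 ≈ 0.011236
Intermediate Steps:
A(K, L) = 59
1/(z(-148) - A(26, 62)) = 1/(-1*(-148) - 1*59) = 1/(148 - 59) = 1/89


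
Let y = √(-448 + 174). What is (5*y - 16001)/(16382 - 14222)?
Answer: -16001/2160 + I*√274/432 ≈ -7.4079 + 0.038317*I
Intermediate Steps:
y = I*√274 (y = √(-274) = I*√274 ≈ 16.553*I)
(5*y - 16001)/(16382 - 14222) = (5*(I*√274) - 16001)/(16382 - 14222) = (5*I*√274 - 16001)/2160 = (-16001 + 5*I*√274)*(1/2160) = -16001/2160 + I*√274/432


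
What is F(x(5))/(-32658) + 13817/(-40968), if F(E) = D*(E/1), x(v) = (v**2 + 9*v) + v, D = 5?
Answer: -77766431/222988824 ≈ -0.34875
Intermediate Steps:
x(v) = v**2 + 10*v
F(E) = 5*E (F(E) = 5*(E/1) = 5*(E*1) = 5*E)
F(x(5))/(-32658) + 13817/(-40968) = (5*(5*(10 + 5)))/(-32658) + 13817/(-40968) = (5*(5*15))*(-1/32658) + 13817*(-1/40968) = (5*75)*(-1/32658) - 13817/40968 = 375*(-1/32658) - 13817/40968 = -125/10886 - 13817/40968 = -77766431/222988824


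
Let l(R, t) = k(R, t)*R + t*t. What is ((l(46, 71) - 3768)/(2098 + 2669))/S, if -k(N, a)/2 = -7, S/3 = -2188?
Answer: -213/3476732 ≈ -6.1264e-5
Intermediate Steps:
S = -6564 (S = 3*(-2188) = -6564)
k(N, a) = 14 (k(N, a) = -2*(-7) = 14)
l(R, t) = t**2 + 14*R (l(R, t) = 14*R + t*t = 14*R + t**2 = t**2 + 14*R)
((l(46, 71) - 3768)/(2098 + 2669))/S = (((71**2 + 14*46) - 3768)/(2098 + 2669))/(-6564) = (((5041 + 644) - 3768)/4767)*(-1/6564) = ((5685 - 3768)*(1/4767))*(-1/6564) = (1917*(1/4767))*(-1/6564) = (639/1589)*(-1/6564) = -213/3476732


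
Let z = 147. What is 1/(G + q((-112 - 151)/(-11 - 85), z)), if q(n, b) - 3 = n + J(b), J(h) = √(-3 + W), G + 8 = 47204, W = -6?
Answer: 435011232/20533286971633 - 27648*I/20533286971633 ≈ 2.1186e-5 - 1.3465e-9*I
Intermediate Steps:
G = 47196 (G = -8 + 47204 = 47196)
J(h) = 3*I (J(h) = √(-3 - 6) = √(-9) = 3*I)
q(n, b) = 3 + n + 3*I (q(n, b) = 3 + (n + 3*I) = 3 + n + 3*I)
1/(G + q((-112 - 151)/(-11 - 85), z)) = 1/(47196 + (3 + (-112 - 151)/(-11 - 85) + 3*I)) = 1/(47196 + (3 - 263/(-96) + 3*I)) = 1/(47196 + (3 - 263*(-1/96) + 3*I)) = 1/(47196 + (3 + 263/96 + 3*I)) = 1/(47196 + (551/96 + 3*I)) = 1/(4531367/96 + 3*I) = 9216*(4531367/96 - 3*I)/20533286971633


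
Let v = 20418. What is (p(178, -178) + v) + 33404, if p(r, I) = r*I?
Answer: 22138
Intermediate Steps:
p(r, I) = I*r
(p(178, -178) + v) + 33404 = (-178*178 + 20418) + 33404 = (-31684 + 20418) + 33404 = -11266 + 33404 = 22138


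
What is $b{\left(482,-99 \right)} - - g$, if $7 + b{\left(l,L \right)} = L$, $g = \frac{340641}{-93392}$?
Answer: $- \frac{10240193}{93392} \approx -109.65$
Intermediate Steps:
$g = - \frac{340641}{93392}$ ($g = 340641 \left(- \frac{1}{93392}\right) = - \frac{340641}{93392} \approx -3.6474$)
$b{\left(l,L \right)} = -7 + L$
$b{\left(482,-99 \right)} - - g = \left(-7 - 99\right) - \left(-1\right) \left(- \frac{340641}{93392}\right) = -106 - \frac{340641}{93392} = - \frac{10240193}{93392}$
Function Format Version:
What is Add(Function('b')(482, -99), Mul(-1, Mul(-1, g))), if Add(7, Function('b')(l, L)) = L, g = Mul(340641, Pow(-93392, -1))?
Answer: Rational(-10240193, 93392) ≈ -109.65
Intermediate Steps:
g = Rational(-340641, 93392) (g = Mul(340641, Rational(-1, 93392)) = Rational(-340641, 93392) ≈ -3.6474)
Function('b')(l, L) = Add(-7, L)
Add(Function('b')(482, -99), Mul(-1, Mul(-1, g))) = Add(Add(-7, -99), Mul(-1, Mul(-1, Rational(-340641, 93392)))) = Add(-106, Mul(-1, Rational(340641, 93392))) = Add(-106, Rational(-340641, 93392)) = Rational(-10240193, 93392)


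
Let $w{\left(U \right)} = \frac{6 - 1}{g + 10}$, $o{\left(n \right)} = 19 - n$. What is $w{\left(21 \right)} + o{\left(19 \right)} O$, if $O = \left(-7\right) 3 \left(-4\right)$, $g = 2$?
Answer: $\frac{5}{12} \approx 0.41667$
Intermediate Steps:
$w{\left(U \right)} = \frac{5}{12}$ ($w{\left(U \right)} = \frac{6 - 1}{2 + 10} = \frac{5}{12}$)
$O = 84$ ($O = \left(-21\right) \left(-4\right) = 84$)
$w{\left(21 \right)} + o{\left(19 \right)} O = \frac{5}{12} + \left(19 - 19\right) 84 = \frac{5}{12} + 0 \cdot 84 = \frac{5}{12} + 0 = \frac{5}{12}$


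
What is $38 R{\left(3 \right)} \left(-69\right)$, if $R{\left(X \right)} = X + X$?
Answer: $-15732$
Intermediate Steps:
$R{\left(X \right)} = 2 X$
$38 R{\left(3 \right)} \left(-69\right) = 38 \cdot 2 \cdot 3 \left(-69\right) = 38 \cdot 6 \left(-69\right) = 228 \left(-69\right) = -15732$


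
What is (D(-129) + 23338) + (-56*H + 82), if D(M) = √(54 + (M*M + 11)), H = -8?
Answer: 23868 + √16706 ≈ 23997.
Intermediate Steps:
D(M) = √(65 + M²) (D(M) = √(54 + (M² + 11)) = √(54 + (11 + M²)) = √(65 + M²))
(D(-129) + 23338) + (-56*H + 82) = (√(65 + (-129)²) + 23338) + (-56*(-8) + 82) = (√(65 + 16641) + 23338) + (448 + 82) = (√16706 + 23338) + 530 = (23338 + √16706) + 530 = 23868 + √16706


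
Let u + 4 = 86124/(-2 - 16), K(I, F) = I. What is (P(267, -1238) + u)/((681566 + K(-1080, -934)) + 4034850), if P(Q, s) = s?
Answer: -2260/1768251 ≈ -0.0012781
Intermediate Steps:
u = -14366/3 (u = -4 + 86124/(-2 - 16) = -4 + 86124/(-18) = -4 - 1/18*86124 = -4 - 14354/3 = -14366/3 ≈ -4788.7)
(P(267, -1238) + u)/((681566 + K(-1080, -934)) + 4034850) = (-1238 - 14366/3)/((681566 - 1080) + 4034850) = -18080/(3*(680486 + 4034850)) = -18080/3/4715336 = -18080/3*1/4715336 = -2260/1768251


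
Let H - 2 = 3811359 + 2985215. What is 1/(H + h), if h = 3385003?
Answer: 1/10181579 ≈ 9.8217e-8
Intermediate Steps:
H = 6796576 (H = 2 + (3811359 + 2985215) = 2 + 6796574 = 6796576)
1/(H + h) = 1/(6796576 + 3385003) = 1/10181579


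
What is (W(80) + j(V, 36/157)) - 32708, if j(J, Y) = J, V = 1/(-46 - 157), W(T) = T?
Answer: -6623485/203 ≈ -32628.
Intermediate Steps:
V = -1/203 (V = 1/(-203) = -1/203 ≈ -0.0049261)
(W(80) + j(V, 36/157)) - 32708 = (80 - 1/203) - 32708 = 16239/203 - 32708 = -6623485/203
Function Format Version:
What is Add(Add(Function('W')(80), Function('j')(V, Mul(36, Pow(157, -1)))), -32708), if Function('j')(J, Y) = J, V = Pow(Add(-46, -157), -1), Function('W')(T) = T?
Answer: Rational(-6623485, 203) ≈ -32628.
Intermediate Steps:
V = Rational(-1, 203) (V = Pow(-203, -1) = Rational(-1, 203) ≈ -0.0049261)
Add(Add(Function('W')(80), Function('j')(V, Mul(36, Pow(157, -1)))), -32708) = Add(Add(80, Rational(-1, 203)), -32708) = Add(Rational(16239, 203), -32708) = Rational(-6623485, 203)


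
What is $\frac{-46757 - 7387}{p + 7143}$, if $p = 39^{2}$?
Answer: $- \frac{2256}{361} \approx -6.2493$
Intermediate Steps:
$p = 1521$
$\frac{-46757 - 7387}{p + 7143} = \frac{-46757 - 7387}{1521 + 7143} = - \frac{54144}{8664} = \left(-54144\right) \frac{1}{8664} = - \frac{2256}{361}$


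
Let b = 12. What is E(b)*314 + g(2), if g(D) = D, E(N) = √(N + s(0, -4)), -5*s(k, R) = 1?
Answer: 2 + 314*√295/5 ≈ 1080.6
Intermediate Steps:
s(k, R) = -⅕ (s(k, R) = -⅕*1 = -⅕)
E(N) = √(-⅕ + N) (E(N) = √(N - ⅕) = √(-⅕ + N))
E(b)*314 + g(2) = (√(-5 + 25*12)/5)*314 + 2 = (√(-5 + 300)/5)*314 + 2 = (√295/5)*314 + 2 = 314*√295/5 + 2 = 2 + 314*√295/5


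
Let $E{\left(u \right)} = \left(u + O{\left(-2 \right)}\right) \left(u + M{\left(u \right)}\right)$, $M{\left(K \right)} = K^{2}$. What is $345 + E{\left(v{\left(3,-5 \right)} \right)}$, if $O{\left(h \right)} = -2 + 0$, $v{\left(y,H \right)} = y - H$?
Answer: $777$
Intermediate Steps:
$O{\left(h \right)} = -2$
$E{\left(u \right)} = \left(-2 + u\right) \left(u + u^{2}\right)$ ($E{\left(u \right)} = \left(u - 2\right) \left(u + u^{2}\right) = \left(-2 + u\right) \left(u + u^{2}\right)$)
$345 + E{\left(v{\left(3,-5 \right)} \right)} = 345 + \left(3 - -5\right) \left(-2 + \left(3 - -5\right)^{2} - \left(3 - -5\right)\right) = 345 + \left(3 + 5\right) \left(-2 + \left(3 + 5\right)^{2} - \left(3 + 5\right)\right) = 345 + 8 \left(-2 + 8^{2} - 8\right) = 345 + 8 \left(-2 + 64 - 8\right) = 345 + 8 \cdot 54 = 345 + 432 = 777$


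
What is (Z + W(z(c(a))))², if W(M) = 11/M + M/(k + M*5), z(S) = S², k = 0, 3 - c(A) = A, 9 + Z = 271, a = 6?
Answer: 140517316/2025 ≈ 69391.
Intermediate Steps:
Z = 262 (Z = -9 + 271 = 262)
c(A) = 3 - A
W(M) = ⅕ + 11/M (W(M) = 11/M + M/(0 + M*5) = 11/M + M/(0 + 5*M) = 11/M + M/((5*M)) = 11/M + M*(1/(5*M)) = 11/M + ⅕ = ⅕ + 11/M)
(Z + W(z(c(a))))² = (262 + (55 + (3 - 1*6)²)/(5*((3 - 1*6)²)))² = (262 + (55 + (3 - 6)²)/(5*((3 - 6)²)))² = (262 + (55 + (-3)²)/(5*((-3)²)))² = (262 + (⅕)*(55 + 9)/9)² = (262 + (⅕)*(⅑)*64)² = (262 + 64/45)² = (11854/45)² = 140517316/2025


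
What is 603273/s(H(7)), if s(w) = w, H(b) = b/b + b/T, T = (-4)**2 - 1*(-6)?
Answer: 13272006/29 ≈ 4.5766e+5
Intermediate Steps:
T = 22 (T = 16 + 6 = 22)
H(b) = 1 + b/22 (H(b) = b/b + b/22 = 1 + b*(1/22) = 1 + b/22)
603273/s(H(7)) = 603273/(1 + (1/22)*7) = 603273/(1 + 7/22) = 603273/(29/22) = 603273*(22/29) = 13272006/29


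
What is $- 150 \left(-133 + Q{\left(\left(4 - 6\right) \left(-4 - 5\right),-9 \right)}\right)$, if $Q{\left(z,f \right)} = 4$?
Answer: $19350$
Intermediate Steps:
$- 150 \left(-133 + Q{\left(\left(4 - 6\right) \left(-4 - 5\right),-9 \right)}\right) = - 150 \left(-133 + 4\right) = \left(-150\right) \left(-129\right) = 19350$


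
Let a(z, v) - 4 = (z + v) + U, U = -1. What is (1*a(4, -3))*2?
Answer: 8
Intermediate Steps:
a(z, v) = 3 + v + z (a(z, v) = 4 + ((z + v) - 1) = 4 + ((v + z) - 1) = 4 + (-1 + v + z) = 3 + v + z)
(1*a(4, -3))*2 = (1*(3 - 3 + 4))*2 = (1*4)*2 = 4*2 = 8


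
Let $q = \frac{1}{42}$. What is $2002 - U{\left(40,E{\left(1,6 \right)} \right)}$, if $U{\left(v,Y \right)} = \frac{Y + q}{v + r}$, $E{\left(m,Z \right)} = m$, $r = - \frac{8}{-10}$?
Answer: $\frac{17152921}{8568} \approx 2002.0$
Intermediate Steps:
$r = \frac{4}{5}$ ($r = \left(-8\right) \left(- \frac{1}{10}\right) = \frac{4}{5} \approx 0.8$)
$q = \frac{1}{42} \approx 0.02381$
$U{\left(v,Y \right)} = \frac{\frac{1}{42} + Y}{\frac{4}{5} + v}$ ($U{\left(v,Y \right)} = \frac{Y + \frac{1}{42}}{v + \frac{4}{5}} = \frac{\frac{1}{42} + Y}{\frac{4}{5} + v}$)
$2002 - U{\left(40,E{\left(1,6 \right)} \right)} = 2002 - \frac{5 \left(1 + 42 \cdot 1\right)}{42 \left(4 + 5 \cdot 40\right)} = 2002 - \frac{5 \left(1 + 42\right)}{42 \left(4 + 200\right)} = 2002 - \frac{5}{42} \cdot \frac{1}{204} \cdot 43 = 2002 - \frac{215}{8568} = \frac{17152921}{8568}$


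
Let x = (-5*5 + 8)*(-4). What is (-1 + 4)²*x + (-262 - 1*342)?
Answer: 8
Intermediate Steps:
x = 68 (x = (-25 + 8)*(-4) = -17*(-4) = 68)
(-1 + 4)²*x + (-262 - 1*342) = (-1 + 4)²*68 + (-262 - 1*342) = 3²*68 + (-262 - 342) = 9*68 - 604 = 612 - 604 = 8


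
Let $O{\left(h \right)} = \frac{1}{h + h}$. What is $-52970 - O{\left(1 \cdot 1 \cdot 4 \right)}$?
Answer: $- \frac{423761}{8} \approx -52970.0$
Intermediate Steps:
$O{\left(h \right)} = \frac{1}{2 h}$
$-52970 - O{\left(1 \cdot 1 \cdot 4 \right)} = -52970 - \frac{1}{2 \cdot 1 \cdot 1 \cdot 4} = -52970 - \frac{1}{2 \cdot 1 \cdot 4} = -52970 - \frac{1}{2 \cdot 4} = -52970 - \frac{1}{2} \cdot \frac{1}{4} = -52970 - \frac{1}{8} = - \frac{423761}{8}$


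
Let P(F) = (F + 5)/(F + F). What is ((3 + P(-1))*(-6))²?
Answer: 36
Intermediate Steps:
P(F) = (5 + F)/(2*F) (P(F) = (5 + F)/((2*F)) = (5 + F)*(1/(2*F)) = (5 + F)/(2*F))
((3 + P(-1))*(-6))² = ((3 + (½)*(5 - 1)/(-1))*(-6))² = ((3 + (½)*(-1)*4)*(-6))² = ((3 - 2)*(-6))² = (1*(-6))² = (-6)² = 36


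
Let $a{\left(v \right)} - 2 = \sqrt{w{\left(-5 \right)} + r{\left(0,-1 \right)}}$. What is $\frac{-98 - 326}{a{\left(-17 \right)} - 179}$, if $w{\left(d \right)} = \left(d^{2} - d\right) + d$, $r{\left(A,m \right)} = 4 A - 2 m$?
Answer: $\frac{12508}{5217} + \frac{212 \sqrt{3}}{5217} \approx 2.4679$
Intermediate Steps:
$r{\left(A,m \right)} = - 2 m + 4 A$
$w{\left(d \right)} = d^{2}$
$a{\left(v \right)} = 2 + 3 \sqrt{3}$ ($a{\left(v \right)} = 2 + \sqrt{\left(-5\right)^{2} + \left(\left(-2\right) \left(-1\right) + 4 \cdot 0\right)} = 2 + \sqrt{25 + \left(2 + 0\right)} = 2 + \sqrt{25 + 2} = 2 + \sqrt{27} = 2 + 3 \sqrt{3}$)
$\frac{-98 - 326}{a{\left(-17 \right)} - 179} = \frac{-98 - 326}{\left(2 + 3 \sqrt{3}\right) - 179} = - \frac{424}{-177 + 3 \sqrt{3}}$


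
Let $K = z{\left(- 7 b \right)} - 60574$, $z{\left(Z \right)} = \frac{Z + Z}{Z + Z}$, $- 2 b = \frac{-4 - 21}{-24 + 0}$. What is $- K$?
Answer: $60573$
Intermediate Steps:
$b = - \frac{25}{48}$ ($b = - \frac{\left(-4 - 21\right) \frac{1}{-24 + 0}}{2} = - \frac{\left(-25\right) \frac{1}{-24}}{2} = - \frac{\left(-25\right) \left(- \frac{1}{24}\right)}{2} = \left(- \frac{1}{2}\right) \frac{25}{24} = - \frac{25}{48} \approx -0.52083$)
$z{\left(Z \right)} = 1$ ($z{\left(Z \right)} = \frac{2 Z}{2 Z} = 2 Z \frac{1}{2 Z} = 1$)
$K = -60573$ ($K = 1 - 60574 = -60573$)
$- K = \left(-1\right) \left(-60573\right) = 60573$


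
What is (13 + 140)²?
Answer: 23409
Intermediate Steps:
(13 + 140)² = 153² = 23409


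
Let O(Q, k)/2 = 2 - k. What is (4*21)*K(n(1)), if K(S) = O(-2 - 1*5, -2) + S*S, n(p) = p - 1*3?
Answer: 1008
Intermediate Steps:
O(Q, k) = 4 - 2*k (O(Q, k) = 2*(2 - k) = 4 - 2*k)
n(p) = -3 + p (n(p) = p - 3 = -3 + p)
K(S) = 8 + S**2 (K(S) = (4 - 2*(-2)) + S*S = (4 + 4) + S**2 = 8 + S**2)
(4*21)*K(n(1)) = (4*21)*(8 + (-3 + 1)**2) = 84*(8 + (-2)**2) = 84*(8 + 4) = 84*12 = 1008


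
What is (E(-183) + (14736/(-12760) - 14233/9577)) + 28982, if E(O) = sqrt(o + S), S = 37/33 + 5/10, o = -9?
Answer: 442668836861/15275315 + I*sqrt(32142)/66 ≈ 28979.0 + 2.7164*I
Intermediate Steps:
S = 107/66 (S = 37*(1/33) + 5*(1/10) = 37/33 + 1/2 = 107/66 ≈ 1.6212)
E(O) = I*sqrt(32142)/66 (E(O) = sqrt(-9 + 107/66) = sqrt(-487/66) = I*sqrt(32142)/66)
(E(-183) + (14736/(-12760) - 14233/9577)) + 28982 = (I*sqrt(32142)/66 + (14736/(-12760) - 14233/9577)) + 28982 = (I*sqrt(32142)/66 + (14736*(-1/12760) - 14233*1/9577)) + 28982 = (I*sqrt(32142)/66 + (-1842/1595 - 14233/9577)) + 28982 = (I*sqrt(32142)/66 - 40342469/15275315) + 28982 = (-40342469/15275315 + I*sqrt(32142)/66) + 28982 = 442668836861/15275315 + I*sqrt(32142)/66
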